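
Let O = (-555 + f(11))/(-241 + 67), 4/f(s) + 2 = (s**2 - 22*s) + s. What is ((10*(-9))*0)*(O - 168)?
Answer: 0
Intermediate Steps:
f(s) = 4/(-2 + s**2 - 21*s) (f(s) = 4/(-2 + ((s**2 - 22*s) + s)) = 4/(-2 + (s**2 - 21*s)) = 4/(-2 + s**2 - 21*s))
O = 15541/4872 (O = (-555 + 4/(-2 + 11**2 - 21*11))/(-241 + 67) = (-555 + 4/(-2 + 121 - 231))/(-174) = (-555 + 4/(-112))*(-1/174) = (-555 + 4*(-1/112))*(-1/174) = (-555 - 1/28)*(-1/174) = -15541/28*(-1/174) = 15541/4872 ≈ 3.1899)
((10*(-9))*0)*(O - 168) = ((10*(-9))*0)*(15541/4872 - 168) = -90*0*(-802955/4872) = 0*(-802955/4872) = 0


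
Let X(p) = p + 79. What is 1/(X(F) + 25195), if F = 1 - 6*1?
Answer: 1/25269 ≈ 3.9574e-5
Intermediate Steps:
F = -5 (F = 1 - 6 = -5)
X(p) = 79 + p
1/(X(F) + 25195) = 1/((79 - 5) + 25195) = 1/(74 + 25195) = 1/25269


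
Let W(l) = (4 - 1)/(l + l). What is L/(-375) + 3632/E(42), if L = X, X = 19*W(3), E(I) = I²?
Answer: 224207/110250 ≈ 2.0336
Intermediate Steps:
W(l) = 3/(2*l) (W(l) = 3/((2*l)) = 3*(1/(2*l)) = 3/(2*l))
X = 19/2 (X = 19*((3/2)/3) = 19*((3/2)*(⅓)) = 19*(½) = 19/2 ≈ 9.5000)
L = 19/2 ≈ 9.5000
L/(-375) + 3632/E(42) = (19/2)/(-375) + 3632/(42²) = (19/2)*(-1/375) + 3632/1764 = -19/750 + 3632*(1/1764) = -19/750 + 908/441 = 224207/110250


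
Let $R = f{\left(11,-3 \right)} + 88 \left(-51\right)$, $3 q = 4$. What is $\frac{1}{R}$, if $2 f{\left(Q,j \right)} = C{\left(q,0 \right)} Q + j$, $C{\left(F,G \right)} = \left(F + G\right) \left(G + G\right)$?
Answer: $- \frac{2}{8979} \approx -0.00022274$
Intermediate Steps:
$q = \frac{4}{3}$ ($q = \frac{1}{3} \cdot 4 = \frac{4}{3} \approx 1.3333$)
$C{\left(F,G \right)} = 2 G \left(F + G\right)$ ($C{\left(F,G \right)} = \left(F + G\right) 2 G = 2 G \left(F + G\right)$)
$f{\left(Q,j \right)} = \frac{j}{2}$ ($f{\left(Q,j \right)} = \frac{2 \cdot 0 \left(\frac{4}{3} + 0\right) Q + j}{2} = \frac{2 \cdot 0 \cdot \frac{4}{3} Q + j}{2} = \frac{0 Q + j}{2} = \frac{0 + j}{2} = \frac{j}{2}$)
$R = - \frac{8979}{2}$ ($R = \frac{1}{2} \left(-3\right) + 88 \left(-51\right) = - \frac{3}{2} - 4488 = - \frac{8979}{2} \approx -4489.5$)
$\frac{1}{R} = \frac{1}{- \frac{8979}{2}} = - \frac{2}{8979}$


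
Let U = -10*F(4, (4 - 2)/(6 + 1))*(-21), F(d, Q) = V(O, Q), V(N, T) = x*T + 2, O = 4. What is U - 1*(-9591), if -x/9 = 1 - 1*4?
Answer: 11631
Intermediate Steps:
x = 27 (x = -9*(1 - 1*4) = -9*(1 - 4) = -9*(-3) = 27)
V(N, T) = 2 + 27*T (V(N, T) = 27*T + 2 = 2 + 27*T)
F(d, Q) = 2 + 27*Q
U = 2040 (U = -10*(2 + 27*((4 - 2)/(6 + 1)))*(-21) = -10*(2 + 27*(2/7))*(-21) = -10*(2 + 54/7)*(-21) = -10*68/7*(-21) = -680/7*(-21) = 2040)
U - 1*(-9591) = 2040 - 1*(-9591) = 2040 + 9591 = 11631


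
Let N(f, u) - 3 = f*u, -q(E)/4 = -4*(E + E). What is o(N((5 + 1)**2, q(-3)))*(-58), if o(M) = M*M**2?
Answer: 2387908759266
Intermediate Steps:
q(E) = 32*E (q(E) = -(-16)*(E + E) = -(-16)*2*E = -(-32)*E = 32*E)
N(f, u) = 3 + f*u
o(M) = M**3
o(N((5 + 1)**2, q(-3)))*(-58) = (3 + (5 + 1)**2*(32*(-3)))**3*(-58) = (3 + 6**2*(-96))**3*(-58) = (3 + 36*(-96))**3*(-58) = (3 - 3456)**3*(-58) = (-3453)**3*(-58) = -41170840677*(-58) = 2387908759266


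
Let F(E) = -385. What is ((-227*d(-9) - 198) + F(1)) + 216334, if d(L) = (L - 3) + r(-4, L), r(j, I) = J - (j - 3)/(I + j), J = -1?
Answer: 2844715/13 ≈ 2.1882e+5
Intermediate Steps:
r(j, I) = -1 - (-3 + j)/(I + j) (r(j, I) = -1 - (j - 3)/(I + j) = -1 - (-3 + j)/(I + j))
d(L) = -3 + L + (11 - L)/(-4 + L) (d(L) = (L - 3) + (3 - L - 2*(-4))/(L - 4) = (-3 + L) + (3 - L + 8)/(-4 + L) = (-3 + L) + (11 - L)/(-4 + L) = -3 + L + (11 - L)/(-4 + L))
((-227*d(-9) - 198) + F(1)) + 216334 = ((-227*(23 + (-9)**2 - 8*(-9))/(-4 - 9) - 198) - 385) + 216334 = ((-227*(23 + 81 + 72)/(-13) - 198) - 385) + 216334 = ((-(-227)*176/13 - 198) - 385) + 216334 = ((-227*(-176/13) - 198) - 385) + 216334 = ((39952/13 - 198) - 385) + 216334 = (37378/13 - 385) + 216334 = 32373/13 + 216334 = 2844715/13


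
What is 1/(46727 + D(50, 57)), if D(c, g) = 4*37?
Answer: 1/46875 ≈ 2.1333e-5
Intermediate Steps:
D(c, g) = 148
1/(46727 + D(50, 57)) = 1/(46727 + 148) = 1/46875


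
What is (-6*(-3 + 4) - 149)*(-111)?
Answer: 17205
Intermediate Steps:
(-6*(-3 + 4) - 149)*(-111) = (-6*1 - 149)*(-111) = (-6 - 149)*(-111) = -155*(-111) = 17205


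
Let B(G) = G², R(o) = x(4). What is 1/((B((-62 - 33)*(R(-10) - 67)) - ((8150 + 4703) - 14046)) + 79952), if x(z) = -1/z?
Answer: 16/654356345 ≈ 2.4452e-8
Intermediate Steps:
R(o) = -¼ (R(o) = -1/4 = -1*¼ = -¼)
1/((B((-62 - 33)*(R(-10) - 67)) - ((8150 + 4703) - 14046)) + 79952) = 1/((((-62 - 33)*(-¼ - 67))² - ((8150 + 4703) - 14046)) + 79952) = 1/(((-95*(-269/4))² - (12853 - 14046)) + 79952) = 1/(((25555/4)² - 1*(-1193)) + 79952) = 1/((653058025/16 + 1193) + 79952) = 1/(653077113/16 + 79952) = 1/(654356345/16) = 16/654356345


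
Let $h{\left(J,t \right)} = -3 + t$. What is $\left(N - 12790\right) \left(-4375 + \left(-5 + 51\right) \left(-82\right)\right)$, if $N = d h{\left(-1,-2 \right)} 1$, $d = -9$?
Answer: $103833515$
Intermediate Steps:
$N = 45$ ($N = - 9 \left(-3 - 2\right) 1 = \left(-9\right) \left(-5\right) 1 = 45 \cdot 1 = 45$)
$\left(N - 12790\right) \left(-4375 + \left(-5 + 51\right) \left(-82\right)\right) = \left(45 - 12790\right) \left(-4375 + \left(-5 + 51\right) \left(-82\right)\right) = - 12745 \left(-4375 + 46 \left(-82\right)\right) = - 12745 \left(-4375 - 3772\right) = \left(-12745\right) \left(-8147\right) = 103833515$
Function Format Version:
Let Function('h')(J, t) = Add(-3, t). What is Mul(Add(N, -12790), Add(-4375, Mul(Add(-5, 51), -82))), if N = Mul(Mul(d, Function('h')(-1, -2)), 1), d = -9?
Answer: 103833515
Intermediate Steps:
N = 45 (N = Mul(Mul(-9, Add(-3, -2)), 1) = Mul(Mul(-9, -5), 1) = Mul(45, 1) = 45)
Mul(Add(N, -12790), Add(-4375, Mul(Add(-5, 51), -82))) = Mul(Add(45, -12790), Add(-4375, Mul(Add(-5, 51), -82))) = Mul(-12745, Add(-4375, Mul(46, -82))) = Mul(-12745, Add(-4375, -3772)) = Mul(-12745, -8147) = 103833515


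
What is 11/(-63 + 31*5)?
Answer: 11/92 ≈ 0.11957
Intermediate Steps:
11/(-63 + 31*5) = 11/(-63 + 155) = 11/92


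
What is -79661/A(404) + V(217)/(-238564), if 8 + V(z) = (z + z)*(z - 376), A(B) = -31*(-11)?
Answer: -9490356515/40675162 ≈ -233.32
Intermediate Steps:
A(B) = 341
V(z) = -8 + 2*z*(-376 + z) (V(z) = -8 + (z + z)*(z - 376) = -8 + (2*z)*(-376 + z) = -8 + 2*z*(-376 + z))
-79661/A(404) + V(217)/(-238564) = -79661/341 + (-8 - 752*217 + 2*217²)/(-238564) = -79661*1/341 + (-8 - 163184 + 2*47089)*(-1/238564) = -79661/341 + (-8 - 163184 + 94178)*(-1/238564) = -79661/341 - 69014*(-1/238564) = -79661/341 + 34507/119282 = -9490356515/40675162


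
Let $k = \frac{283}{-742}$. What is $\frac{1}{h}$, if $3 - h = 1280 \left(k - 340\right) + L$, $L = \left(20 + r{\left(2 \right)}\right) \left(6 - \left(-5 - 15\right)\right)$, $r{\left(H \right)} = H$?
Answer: $\frac{371}{161429221} \approx 2.2982 \cdot 10^{-6}$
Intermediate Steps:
$k = - \frac{283}{742}$ ($k = 283 \left(- \frac{1}{742}\right) = - \frac{283}{742} \approx -0.3814$)
$L = 572$ ($L = \left(20 + 2\right) \left(6 - \left(-5 - 15\right)\right) = 22 \left(6 - \left(-5 - 15\right)\right) = 22 \left(6 - -20\right) = 22 \left(6 + 20\right) = 22 \cdot 26 = 572$)
$h = \frac{161429221}{371}$ ($h = 3 - \left(1280 \left(- \frac{283}{742} - 340\right) + 572\right) = 3 - \left(1280 \left(- \frac{252563}{742}\right) + 572\right) = 3 - \left(- \frac{161640320}{371} + 572\right) = 3 - - \frac{161428108}{371} = 3 + \frac{161428108}{371} = \frac{161429221}{371} \approx 4.3512 \cdot 10^{5}$)
$\frac{1}{h} = \frac{1}{\frac{161429221}{371}} = \frac{371}{161429221}$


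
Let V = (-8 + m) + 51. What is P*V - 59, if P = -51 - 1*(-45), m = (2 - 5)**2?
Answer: -371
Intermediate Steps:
m = 9 (m = (-3)**2 = 9)
P = -6 (P = -51 + 45 = -6)
V = 52 (V = (-8 + 9) + 51 = 1 + 51 = 52)
P*V - 59 = -6*52 - 59 = -312 - 59 = -371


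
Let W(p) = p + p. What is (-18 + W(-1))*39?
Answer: -780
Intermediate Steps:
W(p) = 2*p
(-18 + W(-1))*39 = (-18 + 2*(-1))*39 = (-18 - 2)*39 = -20*39 = -780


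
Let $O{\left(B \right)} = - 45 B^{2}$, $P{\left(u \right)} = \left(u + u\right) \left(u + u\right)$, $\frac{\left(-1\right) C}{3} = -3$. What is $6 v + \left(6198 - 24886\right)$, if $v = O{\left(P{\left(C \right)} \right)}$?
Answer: $-28362208$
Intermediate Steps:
$C = 9$ ($C = \left(-3\right) \left(-3\right) = 9$)
$P{\left(u \right)} = 4 u^{2}$ ($P{\left(u \right)} = 2 u 2 u = 4 u^{2}$)
$v = -4723920$ ($v = - 45 \left(4 \cdot 9^{2}\right)^{2} = - 45 \left(4 \cdot 81\right)^{2} = - 45 \cdot 324^{2} = \left(-45\right) 104976 = -4723920$)
$6 v + \left(6198 - 24886\right) = 6 \left(-4723920\right) + \left(6198 - 24886\right) = -28343520 + \left(6198 - 24886\right) = -28343520 - 18688 = -28362208$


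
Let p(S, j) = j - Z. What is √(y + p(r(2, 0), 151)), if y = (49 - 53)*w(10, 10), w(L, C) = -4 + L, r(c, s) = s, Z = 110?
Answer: √17 ≈ 4.1231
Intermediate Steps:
p(S, j) = -110 + j (p(S, j) = j - 1*110 = j - 110 = -110 + j)
y = -24 (y = (49 - 53)*(-4 + 10) = -4*6 = -24)
√(y + p(r(2, 0), 151)) = √(-24 + (-110 + 151)) = √(-24 + 41) = √17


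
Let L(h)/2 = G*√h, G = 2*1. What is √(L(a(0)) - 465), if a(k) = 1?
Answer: I*√461 ≈ 21.471*I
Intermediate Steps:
G = 2
L(h) = 4*√h (L(h) = 2*(2*√h) = 4*√h)
√(L(a(0)) - 465) = √(4*√1 - 465) = √(4*1 - 465) = √(4 - 465) = √(-461) = I*√461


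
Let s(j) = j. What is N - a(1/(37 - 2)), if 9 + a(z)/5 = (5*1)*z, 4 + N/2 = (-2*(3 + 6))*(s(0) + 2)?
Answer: -250/7 ≈ -35.714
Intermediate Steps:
N = -80 (N = -8 + 2*((-2*(3 + 6))*(0 + 2)) = -8 + 2*(-2*9*2) = -8 + 2*(-18*2) = -8 + 2*(-36) = -8 - 72 = -80)
a(z) = -45 + 25*z (a(z) = -45 + 5*((5*1)*z) = -45 + 5*(5*z) = -45 + 25*z)
N - a(1/(37 - 2)) = -80 - (-45 + 25/(37 - 2)) = -80 - (-45 + 25/35) = -80 - (-45 + 25*(1/35)) = -80 - (-45 + 5/7) = -80 - 1*(-310/7) = -80 + 310/7 = -250/7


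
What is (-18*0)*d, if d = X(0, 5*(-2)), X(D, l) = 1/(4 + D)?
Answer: 0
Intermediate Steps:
d = ¼ (d = 1/(4 + 0) = 1/4 = ¼ ≈ 0.25000)
(-18*0)*d = -18*0*(¼) = 0*(¼) = 0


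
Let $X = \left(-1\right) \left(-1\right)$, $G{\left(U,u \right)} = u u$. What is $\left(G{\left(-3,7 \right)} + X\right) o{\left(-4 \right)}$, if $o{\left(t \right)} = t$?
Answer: $-200$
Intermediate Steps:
$G{\left(U,u \right)} = u^{2}$
$X = 1$
$\left(G{\left(-3,7 \right)} + X\right) o{\left(-4 \right)} = \left(7^{2} + 1\right) \left(-4\right) = \left(49 + 1\right) \left(-4\right) = 50 \left(-4\right) = -200$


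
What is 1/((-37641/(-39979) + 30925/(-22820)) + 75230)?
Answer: 182464156/13726702979289 ≈ 1.3293e-5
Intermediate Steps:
1/((-37641/(-39979) + 30925/(-22820)) + 75230) = 1/((-37641*(-1/39979) + 30925*(-1/22820)) + 75230) = 1/((37641/39979 - 6185/4564) + 75230) = 1/(-75476591/182464156 + 75230) = 1/(13726702979289/182464156) = 182464156/13726702979289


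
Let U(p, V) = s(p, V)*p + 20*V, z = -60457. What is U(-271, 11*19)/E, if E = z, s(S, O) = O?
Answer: 52459/60457 ≈ 0.86771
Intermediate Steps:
U(p, V) = 20*V + V*p (U(p, V) = V*p + 20*V = 20*V + V*p)
E = -60457
U(-271, 11*19)/E = ((11*19)*(20 - 271))/(-60457) = (209*(-251))*(-1/60457) = -52459*(-1/60457) = 52459/60457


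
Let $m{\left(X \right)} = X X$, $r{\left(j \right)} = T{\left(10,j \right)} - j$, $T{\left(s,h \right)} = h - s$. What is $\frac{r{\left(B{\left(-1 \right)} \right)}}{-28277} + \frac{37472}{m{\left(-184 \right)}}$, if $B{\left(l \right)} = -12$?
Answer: $\frac{33122947}{29917066} \approx 1.1072$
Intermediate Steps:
$r{\left(j \right)} = -10$ ($r{\left(j \right)} = \left(j - 10\right) - j = \left(-10 + j\right) - j = -10$)
$m{\left(X \right)} = X^{2}$
$\frac{r{\left(B{\left(-1 \right)} \right)}}{-28277} + \frac{37472}{m{\left(-184 \right)}} = - \frac{10}{-28277} + \frac{37472}{\left(-184\right)^{2}} = \left(-10\right) \left(- \frac{1}{28277}\right) + \frac{37472}{33856} = \frac{10}{28277} + 37472 \cdot \frac{1}{33856} = \frac{10}{28277} + \frac{1171}{1058} = \frac{33122947}{29917066}$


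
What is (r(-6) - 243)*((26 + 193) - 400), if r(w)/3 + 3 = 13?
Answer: 38553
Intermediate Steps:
r(w) = 30 (r(w) = -9 + 3*13 = -9 + 39 = 30)
(r(-6) - 243)*((26 + 193) - 400) = (30 - 243)*((26 + 193) - 400) = -213*(219 - 400) = -213*(-181) = 38553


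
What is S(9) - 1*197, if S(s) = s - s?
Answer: -197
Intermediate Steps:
S(s) = 0
S(9) - 1*197 = 0 - 1*197 = 0 - 197 = -197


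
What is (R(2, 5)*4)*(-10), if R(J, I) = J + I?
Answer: -280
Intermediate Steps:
R(J, I) = I + J
(R(2, 5)*4)*(-10) = ((5 + 2)*4)*(-10) = (7*4)*(-10) = 28*(-10) = -280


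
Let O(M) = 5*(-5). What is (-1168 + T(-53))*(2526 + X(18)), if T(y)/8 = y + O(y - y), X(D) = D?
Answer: -4558848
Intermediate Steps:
O(M) = -25
T(y) = -200 + 8*y (T(y) = 8*(y - 25) = 8*(-25 + y) = -200 + 8*y)
(-1168 + T(-53))*(2526 + X(18)) = (-1168 + (-200 + 8*(-53)))*(2526 + 18) = (-1168 + (-200 - 424))*2544 = (-1168 - 624)*2544 = -1792*2544 = -4558848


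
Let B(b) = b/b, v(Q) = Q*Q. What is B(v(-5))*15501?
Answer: 15501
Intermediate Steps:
v(Q) = Q²
B(b) = 1
B(v(-5))*15501 = 1*15501 = 15501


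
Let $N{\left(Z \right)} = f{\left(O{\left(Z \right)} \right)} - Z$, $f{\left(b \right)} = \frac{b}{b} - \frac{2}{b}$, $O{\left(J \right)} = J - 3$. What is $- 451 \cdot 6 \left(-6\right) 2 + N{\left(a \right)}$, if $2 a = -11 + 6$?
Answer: $\frac{714469}{22} \approx 32476.0$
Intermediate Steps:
$O{\left(J \right)} = -3 + J$ ($O{\left(J \right)} = J - 3 = -3 + J$)
$f{\left(b \right)} = 1 - \frac{2}{b}$
$a = - \frac{5}{2}$ ($a = \frac{-11 + 6}{2} = \frac{1}{2} \left(-5\right) = - \frac{5}{2} \approx -2.5$)
$N{\left(Z \right)} = - Z + \frac{-5 + Z}{-3 + Z}$ ($N{\left(Z \right)} = \frac{-2 + \left(-3 + Z\right)}{-3 + Z} - Z = \frac{-5 + Z}{-3 + Z} - Z = - Z + \frac{-5 + Z}{-3 + Z}$)
$- 451 \cdot 6 \left(-6\right) 2 + N{\left(a \right)} = - 451 \cdot 6 \left(-6\right) 2 + \frac{-5 - \frac{5}{2} - - \frac{5 \left(-3 - \frac{5}{2}\right)}{2}}{-3 - \frac{5}{2}} = - 451 \left(\left(-36\right) 2\right) + \frac{-5 - \frac{5}{2} - \left(- \frac{5}{2}\right) \left(- \frac{11}{2}\right)}{- \frac{11}{2}} = \left(-451\right) \left(-72\right) - \frac{2 \left(-5 - \frac{5}{2} - \frac{55}{4}\right)}{11} = 32472 - - \frac{85}{22} = 32472 + \frac{85}{22} = \frac{714469}{22}$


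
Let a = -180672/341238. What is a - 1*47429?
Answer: -2697459629/56873 ≈ -47430.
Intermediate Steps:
a = -30112/56873 (a = -180672*1/341238 = -30112/56873 ≈ -0.52946)
a - 1*47429 = -30112/56873 - 1*47429 = -30112/56873 - 47429 = -2697459629/56873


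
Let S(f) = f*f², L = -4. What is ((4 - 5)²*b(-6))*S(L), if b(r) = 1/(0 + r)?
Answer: 32/3 ≈ 10.667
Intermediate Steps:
S(f) = f³
b(r) = 1/r
((4 - 5)²*b(-6))*S(L) = ((4 - 5)²/(-6))*(-4)³ = ((-1)²*(-⅙))*(-64) = (1*(-⅙))*(-64) = -⅙*(-64) = 32/3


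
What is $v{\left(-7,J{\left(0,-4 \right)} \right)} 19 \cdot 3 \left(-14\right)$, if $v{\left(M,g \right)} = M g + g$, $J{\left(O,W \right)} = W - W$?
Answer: $0$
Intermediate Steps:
$J{\left(O,W \right)} = 0$
$v{\left(M,g \right)} = g + M g$
$v{\left(-7,J{\left(0,-4 \right)} \right)} 19 \cdot 3 \left(-14\right) = 0 \left(1 - 7\right) 19 \cdot 3 \left(-14\right) = 0 \left(-6\right) 19 \left(-42\right) = 0 \cdot 19 \left(-42\right) = 0 \left(-42\right) = 0$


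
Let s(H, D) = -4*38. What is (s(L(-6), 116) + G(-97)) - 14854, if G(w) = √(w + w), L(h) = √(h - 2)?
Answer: -15006 + I*√194 ≈ -15006.0 + 13.928*I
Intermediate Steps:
L(h) = √(-2 + h)
s(H, D) = -152
G(w) = √2*√w (G(w) = √(2*w) = √2*√w)
(s(L(-6), 116) + G(-97)) - 14854 = (-152 + √2*√(-97)) - 14854 = (-152 + √2*(I*√97)) - 14854 = (-152 + I*√194) - 14854 = -15006 + I*√194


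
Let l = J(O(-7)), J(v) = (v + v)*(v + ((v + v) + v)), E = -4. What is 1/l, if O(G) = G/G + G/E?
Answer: 2/121 ≈ 0.016529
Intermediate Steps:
O(G) = 1 - G/4 (O(G) = G/G + G/(-4) = 1 + G*(-1/4) = 1 - G/4)
J(v) = 8*v**2 (J(v) = (2*v)*(v + (2*v + v)) = (2*v)*(v + 3*v) = (2*v)*(4*v) = 8*v**2)
l = 121/2 (l = 8*(1 - 1/4*(-7))**2 = 8*(1 + 7/4)**2 = 8*(11/4)**2 = 8*(121/16) = 121/2 ≈ 60.500)
1/l = 1/(121/2) = 2/121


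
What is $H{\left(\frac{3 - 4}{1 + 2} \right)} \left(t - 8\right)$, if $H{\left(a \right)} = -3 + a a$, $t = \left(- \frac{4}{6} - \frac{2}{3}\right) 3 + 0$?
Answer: $\frac{104}{3} \approx 34.667$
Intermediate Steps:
$t = -4$ ($t = \left(\left(-4\right) \frac{1}{6} - \frac{2}{3}\right) 3 + 0 = \left(- \frac{2}{3} - \frac{2}{3}\right) 3 + 0 = \left(- \frac{4}{3}\right) 3 + 0 = -4 + 0 = -4$)
$H{\left(a \right)} = -3 + a^{2}$
$H{\left(\frac{3 - 4}{1 + 2} \right)} \left(t - 8\right) = \left(-3 + \left(\frac{3 - 4}{1 + 2}\right)^{2}\right) \left(-4 - 8\right) = \left(-3 + \left(- \frac{1}{3}\right)^{2}\right) \left(-12\right) = \left(-3 + \frac{1}{9}\right) \left(-12\right) = \left(- \frac{26}{9}\right) \left(-12\right) = \frac{104}{3}$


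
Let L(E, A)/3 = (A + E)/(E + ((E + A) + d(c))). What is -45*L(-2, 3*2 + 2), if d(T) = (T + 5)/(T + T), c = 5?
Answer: -162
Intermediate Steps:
d(T) = (5 + T)/(2*T) (d(T) = (5 + T)/((2*T)) = (5 + T)*(1/(2*T)) = (5 + T)/(2*T))
L(E, A) = 3*(A + E)/(1 + A + 2*E) (L(E, A) = 3*((A + E)/(E + ((E + A) + (½)*(5 + 5)/5))) = 3*((A + E)/(E + ((A + E) + (½)*(⅕)*10))) = 3*((A + E)/(E + ((A + E) + 1))) = 3*((A + E)/(E + (1 + A + E))) = 3*((A + E)/(1 + A + 2*E)) = 3*(A + E)/(1 + A + 2*E))
-45*L(-2, 3*2 + 2) = -135*((3*2 + 2) - 2)/(1 + (3*2 + 2) + 2*(-2)) = -135*((6 + 2) - 2)/(1 + (6 + 2) - 4) = -135*(8 - 2)/(1 + 8 - 4) = -135*6/5 = -45*18/5 = -162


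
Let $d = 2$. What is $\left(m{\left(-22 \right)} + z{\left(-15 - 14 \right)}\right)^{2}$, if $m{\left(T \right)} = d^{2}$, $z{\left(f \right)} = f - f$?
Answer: $16$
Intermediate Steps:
$z{\left(f \right)} = 0$
$m{\left(T \right)} = 4$ ($m{\left(T \right)} = 2^{2} = 4$)
$\left(m{\left(-22 \right)} + z{\left(-15 - 14 \right)}\right)^{2} = \left(4 + 0\right)^{2} = 4^{2} = 16$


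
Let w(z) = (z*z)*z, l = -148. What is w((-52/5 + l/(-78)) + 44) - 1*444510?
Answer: -2964324796802/7414875 ≈ -3.9978e+5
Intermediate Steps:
w(z) = z**3 (w(z) = z**2*z = z**3)
w((-52/5 + l/(-78)) + 44) - 1*444510 = ((-52/5 - 148/(-78)) + 44)**3 - 1*444510 = ((-52*1/5 - 148*(-1/78)) + 44)**3 - 444510 = ((-52/5 + 74/39) + 44)**3 - 444510 = (-1658/195 + 44)**3 - 444510 = (6922/195)**3 - 444510 = 331661289448/7414875 - 444510 = -2964324796802/7414875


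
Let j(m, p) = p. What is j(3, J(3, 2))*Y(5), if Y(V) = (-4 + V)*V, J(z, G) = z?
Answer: 15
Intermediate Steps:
Y(V) = V*(-4 + V)
j(3, J(3, 2))*Y(5) = 3*(5*(-4 + 5)) = 3*(5*1) = 3*5 = 15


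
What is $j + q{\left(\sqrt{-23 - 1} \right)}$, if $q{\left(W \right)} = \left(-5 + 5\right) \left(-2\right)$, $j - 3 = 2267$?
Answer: $2270$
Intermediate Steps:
$j = 2270$ ($j = 3 + 2267 = 2270$)
$q{\left(W \right)} = 0$ ($q{\left(W \right)} = 0 \left(-2\right) = 0$)
$j + q{\left(\sqrt{-23 - 1} \right)} = 2270 + 0 = 2270$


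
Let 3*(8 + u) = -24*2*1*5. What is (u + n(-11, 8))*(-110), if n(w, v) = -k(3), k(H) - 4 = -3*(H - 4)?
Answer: 10450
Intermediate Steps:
k(H) = 16 - 3*H (k(H) = 4 - 3*(H - 4) = 4 - 3*(-4 + H) = 4 + (12 - 3*H) = 16 - 3*H)
n(w, v) = -7 (n(w, v) = -(16 - 3*3) = -(16 - 9) = -1*7 = -7)
u = -88 (u = -8 + (-24*2*1*5)/3 = -8 + (-48*5)/3 = -8 + (-24*10)/3 = -8 + (⅓)*(-240) = -8 - 80 = -88)
(u + n(-11, 8))*(-110) = (-88 - 7)*(-110) = -95*(-110) = 10450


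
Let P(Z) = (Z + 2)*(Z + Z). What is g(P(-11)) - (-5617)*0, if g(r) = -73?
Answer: -73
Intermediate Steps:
P(Z) = 2*Z*(2 + Z) (P(Z) = (2 + Z)*(2*Z) = 2*Z*(2 + Z))
g(P(-11)) - (-5617)*0 = -73 - (-5617)*0 = -73 - 1*0 = -73 + 0 = -73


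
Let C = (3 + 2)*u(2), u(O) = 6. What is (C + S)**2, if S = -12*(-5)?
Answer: 8100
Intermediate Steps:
S = 60
C = 30 (C = (3 + 2)*6 = 5*6 = 30)
(C + S)**2 = (30 + 60)**2 = 90**2 = 8100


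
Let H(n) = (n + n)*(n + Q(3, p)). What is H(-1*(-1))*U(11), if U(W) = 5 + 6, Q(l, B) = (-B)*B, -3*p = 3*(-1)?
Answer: 0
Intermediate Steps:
p = 1 (p = -(-1) = -⅓*(-3) = 1)
Q(l, B) = -B²
U(W) = 11
H(n) = 2*n*(-1 + n) (H(n) = (n + n)*(n - 1*1²) = (2*n)*(n - 1*1) = (2*n)*(n - 1) = (2*n)*(-1 + n) = 2*n*(-1 + n))
H(-1*(-1))*U(11) = (2*(-1*(-1))*(-1 - 1*(-1)))*11 = (2*1*(-1 + 1))*11 = (2*1*0)*11 = 0*11 = 0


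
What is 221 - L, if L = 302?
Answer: -81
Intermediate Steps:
221 - L = 221 - 1*302 = 221 - 302 = -81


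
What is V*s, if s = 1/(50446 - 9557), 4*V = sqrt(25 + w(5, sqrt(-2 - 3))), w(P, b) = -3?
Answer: sqrt(22)/163556 ≈ 2.8678e-5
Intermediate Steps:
V = sqrt(22)/4 (V = sqrt(25 - 3)/4 = sqrt(22)/4 ≈ 1.1726)
s = 1/40889 ≈ 2.4456e-5
V*s = (sqrt(22)/4)*(1/40889) = sqrt(22)/163556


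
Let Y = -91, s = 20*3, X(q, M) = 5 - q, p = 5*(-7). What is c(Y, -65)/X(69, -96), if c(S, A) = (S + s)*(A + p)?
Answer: -775/16 ≈ -48.438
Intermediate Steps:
p = -35
s = 60
c(S, A) = (-35 + A)*(60 + S) (c(S, A) = (S + 60)*(A - 35) = (60 + S)*(-35 + A) = (-35 + A)*(60 + S))
c(Y, -65)/X(69, -96) = (-2100 - 35*(-91) + 60*(-65) - 65*(-91))/(5 - 1*69) = (-2100 + 3185 - 3900 + 5915)/(5 - 69) = 3100/(-64) = 3100*(-1/64) = -775/16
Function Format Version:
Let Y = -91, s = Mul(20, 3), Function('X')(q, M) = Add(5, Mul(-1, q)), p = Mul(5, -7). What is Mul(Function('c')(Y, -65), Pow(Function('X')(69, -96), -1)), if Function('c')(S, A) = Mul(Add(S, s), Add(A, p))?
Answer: Rational(-775, 16) ≈ -48.438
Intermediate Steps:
p = -35
s = 60
Function('c')(S, A) = Mul(Add(-35, A), Add(60, S)) (Function('c')(S, A) = Mul(Add(S, 60), Add(A, -35)) = Mul(Add(60, S), Add(-35, A)) = Mul(Add(-35, A), Add(60, S)))
Mul(Function('c')(Y, -65), Pow(Function('X')(69, -96), -1)) = Mul(Add(-2100, Mul(-35, -91), Mul(60, -65), Mul(-65, -91)), Pow(Add(5, Mul(-1, 69)), -1)) = Mul(Add(-2100, 3185, -3900, 5915), Pow(Add(5, -69), -1)) = Mul(3100, Pow(-64, -1)) = Mul(3100, Rational(-1, 64)) = Rational(-775, 16)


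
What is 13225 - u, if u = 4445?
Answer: 8780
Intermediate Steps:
13225 - u = 13225 - 1*4445 = 13225 - 4445 = 8780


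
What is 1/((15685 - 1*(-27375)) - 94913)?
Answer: -1/51853 ≈ -1.9285e-5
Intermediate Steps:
1/((15685 - 1*(-27375)) - 94913) = 1/((15685 + 27375) - 94913) = 1/(43060 - 94913) = 1/(-51853) = -1/51853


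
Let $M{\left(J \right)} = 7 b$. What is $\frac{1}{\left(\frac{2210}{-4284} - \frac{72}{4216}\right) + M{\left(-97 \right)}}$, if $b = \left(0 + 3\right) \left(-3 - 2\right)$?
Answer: $- \frac{66402}{7007599} \approx -0.0094757$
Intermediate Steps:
$b = -15$ ($b = 3 \left(-5\right) = -15$)
$M{\left(J \right)} = -105$ ($M{\left(J \right)} = 7 \left(-15\right) = -105$)
$\frac{1}{\left(\frac{2210}{-4284} - \frac{72}{4216}\right) + M{\left(-97 \right)}} = \frac{1}{\left(\frac{2210}{-4284} - \frac{72}{4216}\right) - 105} = \frac{1}{\left(2210 \left(- \frac{1}{4284}\right) - \frac{9}{527}\right) - 105} = \frac{1}{\left(- \frac{65}{126} - \frac{9}{527}\right) - 105} = \frac{1}{- \frac{35389}{66402} - 105} = \frac{1}{- \frac{7007599}{66402}} = - \frac{66402}{7007599}$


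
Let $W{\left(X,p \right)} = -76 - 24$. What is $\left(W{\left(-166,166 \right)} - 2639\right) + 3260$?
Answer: $521$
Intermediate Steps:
$W{\left(X,p \right)} = -100$
$\left(W{\left(-166,166 \right)} - 2639\right) + 3260 = \left(-100 - 2639\right) + 3260 = -2739 + 3260 = 521$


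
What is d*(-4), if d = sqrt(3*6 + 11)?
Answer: -4*sqrt(29) ≈ -21.541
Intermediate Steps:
d = sqrt(29) (d = sqrt(18 + 11) = sqrt(29) ≈ 5.3852)
d*(-4) = sqrt(29)*(-4) = -4*sqrt(29)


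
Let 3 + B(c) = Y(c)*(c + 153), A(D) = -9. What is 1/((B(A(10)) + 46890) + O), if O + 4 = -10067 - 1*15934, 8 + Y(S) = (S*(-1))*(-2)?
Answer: 1/17138 ≈ 5.8350e-5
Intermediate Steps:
Y(S) = -8 + 2*S (Y(S) = -8 + (S*(-1))*(-2) = -8 - S*(-2) = -8 + 2*S)
B(c) = -3 + (-8 + 2*c)*(153 + c) (B(c) = -3 + (-8 + 2*c)*(c + 153) = -3 + (-8 + 2*c)*(153 + c))
O = -26005 (O = -4 + (-10067 - 1*15934) = -4 + (-10067 - 15934) = -4 - 26001 = -26005)
1/((B(A(10)) + 46890) + O) = 1/(((-1227 + 2*(-9)² + 298*(-9)) + 46890) - 26005) = 1/(((-1227 + 2*81 - 2682) + 46890) - 26005) = 1/(((-1227 + 162 - 2682) + 46890) - 26005) = 1/((-3747 + 46890) - 26005) = 1/(43143 - 26005) = 1/17138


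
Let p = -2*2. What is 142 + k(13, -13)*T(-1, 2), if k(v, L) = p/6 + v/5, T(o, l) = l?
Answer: 2188/15 ≈ 145.87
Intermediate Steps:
p = -4
k(v, L) = -⅔ + v/5 (k(v, L) = -4/6 + v/5 = -4*⅙ + v*(⅕) = -⅔ + v/5)
142 + k(13, -13)*T(-1, 2) = 142 + (-⅔ + (⅕)*13)*2 = 142 + (-⅔ + 13/5)*2 = 142 + (29/15)*2 = 142 + 58/15 = 2188/15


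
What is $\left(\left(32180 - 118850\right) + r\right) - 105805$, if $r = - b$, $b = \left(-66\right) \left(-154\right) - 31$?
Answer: $-202608$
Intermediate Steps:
$b = 10133$ ($b = 10164 - 31 = 10133$)
$r = -10133$ ($r = \left(-1\right) 10133 = -10133$)
$\left(\left(32180 - 118850\right) + r\right) - 105805 = \left(\left(32180 - 118850\right) - 10133\right) - 105805 = \left(-86670 - 10133\right) - 105805 = -96803 - 105805 = -202608$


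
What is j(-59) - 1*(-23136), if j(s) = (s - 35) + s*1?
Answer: 22983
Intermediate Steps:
j(s) = -35 + 2*s (j(s) = (-35 + s) + s = -35 + 2*s)
j(-59) - 1*(-23136) = (-35 + 2*(-59)) - 1*(-23136) = (-35 - 118) + 23136 = -153 + 23136 = 22983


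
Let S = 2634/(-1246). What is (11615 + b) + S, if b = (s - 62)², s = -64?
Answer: 17125576/623 ≈ 27489.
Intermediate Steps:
b = 15876 (b = (-64 - 62)² = (-126)² = 15876)
S = -1317/623 (S = 2634*(-1/1246) = -1317/623 ≈ -2.1140)
(11615 + b) + S = (11615 + 15876) - 1317/623 = 27491 - 1317/623 = 17125576/623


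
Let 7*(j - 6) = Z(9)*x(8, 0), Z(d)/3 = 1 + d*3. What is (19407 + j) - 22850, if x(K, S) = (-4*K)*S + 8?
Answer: -3341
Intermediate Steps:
Z(d) = 3 + 9*d (Z(d) = 3*(1 + d*3) = 3*(1 + 3*d) = 3 + 9*d)
x(K, S) = 8 - 4*K*S (x(K, S) = -4*K*S + 8 = 8 - 4*K*S)
j = 102 (j = 6 + ((3 + 9*9)*(8 - 4*8*0))/7 = 6 + ((3 + 81)*(8 + 0))/7 = 6 + (84*8)/7 = 6 + (⅐)*672 = 6 + 96 = 102)
(19407 + j) - 22850 = (19407 + 102) - 22850 = 19509 - 22850 = -3341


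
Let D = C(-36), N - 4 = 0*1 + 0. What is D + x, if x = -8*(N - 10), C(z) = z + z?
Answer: -24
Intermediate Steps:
C(z) = 2*z
N = 4 (N = 4 + (0*1 + 0) = 4 + (0 + 0) = 4 + 0 = 4)
D = -72 (D = 2*(-36) = -72)
x = 48 (x = -8*(4 - 10) = -8*(-6) = 48)
D + x = -72 + 48 = -24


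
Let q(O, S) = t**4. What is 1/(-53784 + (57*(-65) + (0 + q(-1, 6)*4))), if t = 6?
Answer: -1/52305 ≈ -1.9119e-5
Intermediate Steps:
q(O, S) = 1296 (q(O, S) = 6**4 = 1296)
1/(-53784 + (57*(-65) + (0 + q(-1, 6)*4))) = 1/(-53784 + (57*(-65) + (0 + 1296*4))) = 1/(-53784 + (-3705 + (0 + 5184))) = 1/(-53784 + (-3705 + 5184)) = 1/(-53784 + 1479) = 1/(-52305) = -1/52305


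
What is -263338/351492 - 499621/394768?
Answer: -69892550029/34689448464 ≈ -2.0148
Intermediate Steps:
-263338/351492 - 499621/394768 = -263338*1/351492 - 499621*1/394768 = -131669/175746 - 499621/394768 = -69892550029/34689448464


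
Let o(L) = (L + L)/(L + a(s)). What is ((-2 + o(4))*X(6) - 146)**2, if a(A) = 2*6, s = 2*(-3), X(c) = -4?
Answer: 19600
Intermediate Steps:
s = -6
a(A) = 12
o(L) = 2*L/(12 + L) (o(L) = (L + L)/(L + 12) = (2*L)/(12 + L) = 2*L/(12 + L))
((-2 + o(4))*X(6) - 146)**2 = ((-2 + 2*4/(12 + 4))*(-4) - 146)**2 = ((-2 + 2*4/16)*(-4) - 146)**2 = ((-2 + 2*4*(1/16))*(-4) - 146)**2 = ((-2 + 1/2)*(-4) - 146)**2 = (-3/2*(-4) - 146)**2 = (6 - 146)**2 = (-140)**2 = 19600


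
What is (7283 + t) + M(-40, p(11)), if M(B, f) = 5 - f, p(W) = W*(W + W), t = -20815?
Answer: -13769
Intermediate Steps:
p(W) = 2*W**2 (p(W) = W*(2*W) = 2*W**2)
(7283 + t) + M(-40, p(11)) = (7283 - 20815) + (5 - 2*11**2) = -13532 + (5 - 2*121) = -13532 + (5 - 1*242) = -13532 + (5 - 242) = -13532 - 237 = -13769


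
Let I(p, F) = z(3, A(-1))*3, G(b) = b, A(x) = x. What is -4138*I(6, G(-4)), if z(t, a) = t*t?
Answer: -111726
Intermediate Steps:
z(t, a) = t²
I(p, F) = 27 (I(p, F) = 3²*3 = 9*3 = 27)
-4138*I(6, G(-4)) = -4138*27 = -111726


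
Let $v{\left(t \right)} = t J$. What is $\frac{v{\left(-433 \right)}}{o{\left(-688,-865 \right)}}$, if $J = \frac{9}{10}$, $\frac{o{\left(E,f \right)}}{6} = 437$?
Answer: $- \frac{1299}{8740} \approx -0.14863$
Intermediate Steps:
$o{\left(E,f \right)} = 2622$ ($o{\left(E,f \right)} = 6 \cdot 437 = 2622$)
$J = \frac{9}{10}$ ($J = 9 \cdot \frac{1}{10} = \frac{9}{10} \approx 0.9$)
$v{\left(t \right)} = \frac{9 t}{10}$ ($v{\left(t \right)} = t \frac{9}{10} = \frac{9 t}{10}$)
$\frac{v{\left(-433 \right)}}{o{\left(-688,-865 \right)}} = \frac{\frac{9}{10} \left(-433\right)}{2622} = \left(- \frac{3897}{10}\right) \frac{1}{2622} = - \frac{1299}{8740}$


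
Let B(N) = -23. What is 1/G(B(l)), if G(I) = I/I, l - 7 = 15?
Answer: 1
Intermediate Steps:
l = 22 (l = 7 + 15 = 22)
G(I) = 1
1/G(B(l)) = 1/1 = 1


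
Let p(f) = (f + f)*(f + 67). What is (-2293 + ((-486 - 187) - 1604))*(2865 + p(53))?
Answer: -71223450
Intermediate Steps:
p(f) = 2*f*(67 + f) (p(f) = (2*f)*(67 + f) = 2*f*(67 + f))
(-2293 + ((-486 - 187) - 1604))*(2865 + p(53)) = (-2293 + ((-486 - 187) - 1604))*(2865 + 2*53*(67 + 53)) = (-2293 + (-673 - 1604))*(2865 + 2*53*120) = (-2293 - 2277)*(2865 + 12720) = -4570*15585 = -71223450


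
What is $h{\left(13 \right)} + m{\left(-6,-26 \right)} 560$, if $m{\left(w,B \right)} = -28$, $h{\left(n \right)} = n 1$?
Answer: $-15667$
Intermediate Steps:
$h{\left(n \right)} = n$
$h{\left(13 \right)} + m{\left(-6,-26 \right)} 560 = 13 - 15680 = -15667$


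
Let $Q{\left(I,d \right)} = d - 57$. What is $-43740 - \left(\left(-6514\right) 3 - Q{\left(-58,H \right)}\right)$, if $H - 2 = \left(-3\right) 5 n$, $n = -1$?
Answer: $-24238$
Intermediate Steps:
$H = 17$ ($H = 2 + \left(-3\right) 5 \left(-1\right) = 2 - -15 = 2 + 15 = 17$)
$Q{\left(I,d \right)} = -57 + d$ ($Q{\left(I,d \right)} = d - 57 = -57 + d$)
$-43740 - \left(\left(-6514\right) 3 - Q{\left(-58,H \right)}\right) = -43740 - \left(\left(-6514\right) 3 - \left(-57 + 17\right)\right) = -43740 - \left(-19542 - -40\right) = -43740 - \left(-19542 + 40\right) = -43740 - -19502 = -43740 + 19502 = -24238$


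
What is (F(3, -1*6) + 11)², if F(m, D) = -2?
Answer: 81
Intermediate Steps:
(F(3, -1*6) + 11)² = (-2 + 11)² = 9² = 81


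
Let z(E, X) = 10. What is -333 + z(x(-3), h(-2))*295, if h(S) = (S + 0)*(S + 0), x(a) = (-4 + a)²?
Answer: 2617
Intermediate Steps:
h(S) = S² (h(S) = S*S = S²)
-333 + z(x(-3), h(-2))*295 = -333 + 10*295 = -333 + 2950 = 2617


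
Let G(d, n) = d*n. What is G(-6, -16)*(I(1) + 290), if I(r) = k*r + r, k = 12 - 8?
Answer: 28320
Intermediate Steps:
k = 4
I(r) = 5*r (I(r) = 4*r + r = 5*r)
G(-6, -16)*(I(1) + 290) = (-6*(-16))*(5*1 + 290) = 96*(5 + 290) = 96*295 = 28320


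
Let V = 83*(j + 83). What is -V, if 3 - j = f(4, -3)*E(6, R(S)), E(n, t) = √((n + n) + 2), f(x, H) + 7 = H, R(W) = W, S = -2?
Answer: -7138 - 830*√14 ≈ -10244.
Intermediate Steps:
f(x, H) = -7 + H
E(n, t) = √(2 + 2*n) (E(n, t) = √(2*n + 2) = √(2 + 2*n))
j = 3 + 10*√14 (j = 3 - (-7 - 3)*√(2 + 2*6) = 3 - (-10)*√(2 + 12) = 3 - (-10)*√14 = 3 + 10*√14 ≈ 40.417)
V = 7138 + 830*√14 (V = 83*((3 + 10*√14) + 83) = 83*(86 + 10*√14) = 7138 + 830*√14 ≈ 10244.)
-V = -(7138 + 830*√14) = -7138 - 830*√14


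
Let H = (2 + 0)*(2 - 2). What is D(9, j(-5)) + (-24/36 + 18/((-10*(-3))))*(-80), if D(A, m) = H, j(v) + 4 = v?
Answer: 16/3 ≈ 5.3333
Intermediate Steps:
j(v) = -4 + v
H = 0 (H = 2*0 = 0)
D(A, m) = 0
D(9, j(-5)) + (-24/36 + 18/((-10*(-3))))*(-80) = 0 + (-24/36 + 18/((-10*(-3))))*(-80) = 0 + (-24*1/36 + 18/30)*(-80) = 0 + (-⅔ + 18*(1/30))*(-80) = 0 + (-⅔ + ⅗)*(-80) = 0 - 1/15*(-80) = 0 + 16/3 = 16/3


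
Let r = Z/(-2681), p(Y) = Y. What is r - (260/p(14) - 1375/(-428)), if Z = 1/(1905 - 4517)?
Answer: -4080677782/187324151 ≈ -21.784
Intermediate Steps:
Z = -1/2612 (Z = 1/(-2612) = -1/2612 ≈ -0.00038285)
r = 1/7002772 (r = -1/2612/(-2681) = -1/2612*(-1/2681) = 1/7002772 ≈ 1.4280e-7)
r - (260/p(14) - 1375/(-428)) = 1/7002772 - (260/14 - 1375/(-428)) = 1/7002772 - (260*(1/14) - 1375*(-1/428)) = 1/7002772 - (130/7 + 1375/428) = 1/7002772 - 1*65265/2996 = 1/7002772 - 65265/2996 = -4080677782/187324151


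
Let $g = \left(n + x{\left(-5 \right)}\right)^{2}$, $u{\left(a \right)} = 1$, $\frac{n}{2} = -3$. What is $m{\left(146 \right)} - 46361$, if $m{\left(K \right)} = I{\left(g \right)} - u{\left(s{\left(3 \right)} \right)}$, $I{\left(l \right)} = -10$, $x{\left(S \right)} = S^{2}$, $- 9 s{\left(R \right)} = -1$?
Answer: $-46372$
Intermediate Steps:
$n = -6$ ($n = 2 \left(-3\right) = -6$)
$s{\left(R \right)} = \frac{1}{9}$ ($s{\left(R \right)} = \left(- \frac{1}{9}\right) \left(-1\right) = \frac{1}{9}$)
$g = 361$ ($g = \left(-6 + \left(-5\right)^{2}\right)^{2} = \left(-6 + 25\right)^{2} = 19^{2} = 361$)
$m{\left(K \right)} = -11$ ($m{\left(K \right)} = -10 - 1 = -11$)
$m{\left(146 \right)} - 46361 = -11 - 46361 = -46372$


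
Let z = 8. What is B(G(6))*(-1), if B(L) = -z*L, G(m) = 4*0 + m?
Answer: 48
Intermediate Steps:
G(m) = m (G(m) = 0 + m = m)
B(L) = -8*L
B(G(6))*(-1) = -8*6*(-1) = -48*(-1) = 48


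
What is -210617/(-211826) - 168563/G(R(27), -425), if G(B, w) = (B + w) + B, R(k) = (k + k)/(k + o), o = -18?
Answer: 606661201/1482782 ≈ 409.14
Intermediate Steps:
R(k) = 2*k/(-18 + k) (R(k) = (k + k)/(k - 18) = (2*k)/(-18 + k) = 2*k/(-18 + k))
G(B, w) = w + 2*B
-210617/(-211826) - 168563/G(R(27), -425) = -210617/(-211826) - 168563/(-425 + 2*(2*27/(-18 + 27))) = -210617*(-1/211826) - 168563/(-425 + 2*(2*27/9)) = 210617/211826 - 168563/(-425 + 2*(2*27*(1/9))) = 210617/211826 - 168563/(-425 + 2*6) = 210617/211826 - 168563/(-425 + 12) = 210617/211826 - 168563/(-413) = 210617/211826 - 168563*(-1/413) = 210617/211826 + 2857/7 = 606661201/1482782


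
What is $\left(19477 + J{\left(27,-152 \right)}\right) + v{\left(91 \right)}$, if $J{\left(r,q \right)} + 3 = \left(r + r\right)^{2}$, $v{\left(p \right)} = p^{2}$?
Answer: $30671$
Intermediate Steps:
$J{\left(r,q \right)} = -3 + 4 r^{2}$ ($J{\left(r,q \right)} = -3 + \left(r + r\right)^{2} = -3 + \left(2 r\right)^{2} = -3 + 4 r^{2}$)
$\left(19477 + J{\left(27,-152 \right)}\right) + v{\left(91 \right)} = \left(19477 - \left(3 - 4 \cdot 27^{2}\right)\right) + 91^{2} = \left(19477 + \left(-3 + 4 \cdot 729\right)\right) + 8281 = \left(19477 + \left(-3 + 2916\right)\right) + 8281 = \left(19477 + 2913\right) + 8281 = 22390 + 8281 = 30671$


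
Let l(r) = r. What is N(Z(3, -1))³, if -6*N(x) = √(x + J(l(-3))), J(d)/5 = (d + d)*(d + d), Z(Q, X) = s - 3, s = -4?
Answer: -173*√173/216 ≈ -10.535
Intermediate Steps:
Z(Q, X) = -7 (Z(Q, X) = -4 - 3 = -7)
J(d) = 20*d² (J(d) = 5*((d + d)*(d + d)) = 5*((2*d)*(2*d)) = 5*(4*d²) = 20*d²)
N(x) = -√(180 + x)/6 (N(x) = -√(x + 20*(-3)²)/6 = -√(x + 20*9)/6 = -√(x + 180)/6 = -√(180 + x)/6)
N(Z(3, -1))³ = (-√(180 - 7)/6)³ = (-√173/6)³ = -173*√173/216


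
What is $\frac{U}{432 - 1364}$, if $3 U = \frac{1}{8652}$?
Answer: $- \frac{1}{24190992} \approx -4.1338 \cdot 10^{-8}$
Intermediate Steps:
$U = \frac{1}{25956}$ ($U = \frac{1}{3 \cdot 8652} = \frac{1}{3} \cdot \frac{1}{8652} = \frac{1}{25956} \approx 3.8527 \cdot 10^{-5}$)
$\frac{U}{432 - 1364} = \frac{1}{25956 \left(432 - 1364\right)} = \frac{1}{25956 \left(-932\right)} = \frac{1}{25956} \left(- \frac{1}{932}\right) = - \frac{1}{24190992}$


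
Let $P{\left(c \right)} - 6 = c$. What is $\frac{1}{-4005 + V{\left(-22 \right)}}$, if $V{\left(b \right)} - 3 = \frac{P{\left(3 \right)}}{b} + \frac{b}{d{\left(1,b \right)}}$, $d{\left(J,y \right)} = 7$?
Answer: $- \frac{154}{616855} \approx -0.00024965$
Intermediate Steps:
$P{\left(c \right)} = 6 + c$
$V{\left(b \right)} = 3 + \frac{9}{b} + \frac{b}{7}$ ($V{\left(b \right)} = 3 + \left(\frac{6 + 3}{b} + \frac{b}{7}\right) = 3 + \left(\frac{9}{b} + b \frac{1}{7}\right) = 3 + \left(\frac{9}{b} + \frac{b}{7}\right) = 3 + \frac{9}{b} + \frac{b}{7}$)
$\frac{1}{-4005 + V{\left(-22 \right)}} = \frac{1}{-4005 + \left(3 + \frac{9}{-22} + \frac{1}{7} \left(-22\right)\right)} = \frac{1}{-4005 + \left(3 + 9 \left(- \frac{1}{22}\right) - \frac{22}{7}\right)} = \frac{1}{-4005 - \frac{85}{154}} = \frac{1}{- \frac{616855}{154}} = - \frac{154}{616855}$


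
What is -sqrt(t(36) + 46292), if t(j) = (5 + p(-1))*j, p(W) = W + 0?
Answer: -2*sqrt(11609) ≈ -215.49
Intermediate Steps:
p(W) = W
t(j) = 4*j (t(j) = (5 - 1)*j = 4*j)
-sqrt(t(36) + 46292) = -sqrt(4*36 + 46292) = -sqrt(144 + 46292) = -sqrt(46436) = -2*sqrt(11609)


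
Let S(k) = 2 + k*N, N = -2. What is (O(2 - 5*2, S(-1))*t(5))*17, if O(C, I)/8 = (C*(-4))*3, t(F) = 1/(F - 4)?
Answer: 13056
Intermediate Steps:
t(F) = 1/(-4 + F)
S(k) = 2 - 2*k (S(k) = 2 + k*(-2) = 2 - 2*k)
O(C, I) = -96*C (O(C, I) = 8*((C*(-4))*3) = 8*(-4*C*3) = 8*(-12*C) = -96*C)
(O(2 - 5*2, S(-1))*t(5))*17 = ((-96*(2 - 5*2))/(-4 + 5))*17 = (-96*(2 - 10)/1)*17 = (-96*(-8)*1)*17 = (768*1)*17 = 768*17 = 13056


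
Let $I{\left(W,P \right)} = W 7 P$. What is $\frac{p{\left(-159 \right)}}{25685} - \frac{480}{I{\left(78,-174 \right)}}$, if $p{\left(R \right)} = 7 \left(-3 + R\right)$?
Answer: $- \frac{7950478}{203348145} \approx -0.039098$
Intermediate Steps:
$I{\left(W,P \right)} = 7 P W$ ($I{\left(W,P \right)} = 7 W P = 7 P W$)
$p{\left(R \right)} = -21 + 7 R$
$\frac{p{\left(-159 \right)}}{25685} - \frac{480}{I{\left(78,-174 \right)}} = \frac{-21 + 7 \left(-159\right)}{25685} - \frac{480}{7 \left(-174\right) 78} = \left(-21 - 1113\right) \frac{1}{25685} - \frac{480}{-95004} = \left(-1134\right) \frac{1}{25685} - - \frac{40}{7917} = - \frac{1134}{25685} + \frac{40}{7917} = - \frac{7950478}{203348145}$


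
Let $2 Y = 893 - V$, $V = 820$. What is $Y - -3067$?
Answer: $\frac{6207}{2} \approx 3103.5$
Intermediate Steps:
$Y = \frac{73}{2}$ ($Y = \frac{893 - 820}{2} = \frac{1}{2} \cdot 73 = \frac{73}{2} \approx 36.5$)
$Y - -3067 = \frac{73}{2} - -3067 = \frac{73}{2} + 3067 = \frac{6207}{2}$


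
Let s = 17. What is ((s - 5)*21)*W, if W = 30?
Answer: 7560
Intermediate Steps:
((s - 5)*21)*W = ((17 - 5)*21)*30 = (12*21)*30 = 252*30 = 7560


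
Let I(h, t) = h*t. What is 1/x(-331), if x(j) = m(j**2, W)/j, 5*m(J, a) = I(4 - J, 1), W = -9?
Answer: 1655/109557 ≈ 0.015106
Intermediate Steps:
m(J, a) = 4/5 - J/5 (m(J, a) = ((4 - J)*1)/5 = (4 - J)/5 = 4/5 - J/5)
x(j) = (4/5 - j**2/5)/j
1/x(-331) = 1/((1/5)*(4 - 1*(-331)**2)/(-331)) = 1/((1/5)*(-1/331)*(4 - 1*109561)) = 1/((1/5)*(-1/331)*(4 - 109561)) = 1/((1/5)*(-1/331)*(-109557)) = 1/(109557/1655) = 1655/109557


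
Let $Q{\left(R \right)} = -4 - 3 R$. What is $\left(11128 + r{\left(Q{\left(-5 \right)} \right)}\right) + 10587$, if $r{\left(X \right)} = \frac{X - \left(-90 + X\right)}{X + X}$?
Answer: $\frac{238910}{11} \approx 21719.0$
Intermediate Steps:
$r{\left(X \right)} = \frac{45}{X}$ ($r{\left(X \right)} = \frac{90}{2 X} = 90 \frac{1}{2 X} = \frac{45}{X}$)
$\left(11128 + r{\left(Q{\left(-5 \right)} \right)}\right) + 10587 = \left(11128 + \frac{45}{-4 - -15}\right) + 10587 = \left(11128 + \frac{45}{-4 + 15}\right) + 10587 = \left(11128 + \frac{45}{11}\right) + 10587 = \frac{122453}{11} + 10587 = \frac{238910}{11}$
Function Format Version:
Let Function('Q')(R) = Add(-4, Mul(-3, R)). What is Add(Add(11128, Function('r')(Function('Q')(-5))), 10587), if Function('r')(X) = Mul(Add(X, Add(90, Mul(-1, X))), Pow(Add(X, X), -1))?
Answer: Rational(238910, 11) ≈ 21719.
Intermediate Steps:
Function('r')(X) = Mul(45, Pow(X, -1)) (Function('r')(X) = Mul(90, Pow(Mul(2, X), -1)) = Mul(90, Mul(Rational(1, 2), Pow(X, -1))) = Mul(45, Pow(X, -1)))
Add(Add(11128, Function('r')(Function('Q')(-5))), 10587) = Add(Add(11128, Mul(45, Pow(Add(-4, Mul(-3, -5)), -1))), 10587) = Add(Add(11128, Mul(45, Pow(Add(-4, 15), -1))), 10587) = Add(Add(11128, Mul(45, Pow(11, -1))), 10587) = Add(Add(11128, Mul(45, Rational(1, 11))), 10587) = Add(Add(11128, Rational(45, 11)), 10587) = Add(Rational(122453, 11), 10587) = Rational(238910, 11)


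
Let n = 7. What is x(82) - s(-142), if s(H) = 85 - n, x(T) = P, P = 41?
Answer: -37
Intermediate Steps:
x(T) = 41
s(H) = 78 (s(H) = 85 - 1*7 = 85 - 7 = 78)
x(82) - s(-142) = 41 - 1*78 = 41 - 78 = -37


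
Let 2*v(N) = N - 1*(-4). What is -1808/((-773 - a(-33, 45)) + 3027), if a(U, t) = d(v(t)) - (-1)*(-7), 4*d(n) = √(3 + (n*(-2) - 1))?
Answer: -65406208/81793983 - 7232*I*√47/81793983 ≈ -0.79965 - 0.00060616*I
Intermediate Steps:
v(N) = 2 + N/2 (v(N) = (N - 1*(-4))/2 = (N + 4)/2 = (4 + N)/2 = 2 + N/2)
d(n) = √(2 - 2*n)/4 (d(n) = √(3 + (n*(-2) - 1))/4 = √(3 + (-2*n - 1))/4 = √(3 + (-1 - 2*n))/4 = √(2 - 2*n)/4)
a(U, t) = -7 + √(-2 - t)/4 (a(U, t) = √(2 - 2*(2 + t/2))/4 - (-1)*(-7) = √(2 + (-4 - t))/4 - 1*7 = √(-2 - t)/4 - 7 = -7 + √(-2 - t)/4)
-1808/((-773 - a(-33, 45)) + 3027) = -1808/((-773 - (-7 + √(-2 - 1*45)/4)) + 3027) = -1808/((-773 - (-7 + √(-2 - 45)/4)) + 3027) = -1808/((-773 - (-7 + √(-47)/4)) + 3027) = -1808/((-773 - (-7 + (I*√47)/4)) + 3027) = -1808/((-773 - (-7 + I*√47/4)) + 3027) = -1808/((-773 + (7 - I*√47/4)) + 3027) = -1808/((-766 - I*√47/4) + 3027) = -1808/(2261 - I*√47/4)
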